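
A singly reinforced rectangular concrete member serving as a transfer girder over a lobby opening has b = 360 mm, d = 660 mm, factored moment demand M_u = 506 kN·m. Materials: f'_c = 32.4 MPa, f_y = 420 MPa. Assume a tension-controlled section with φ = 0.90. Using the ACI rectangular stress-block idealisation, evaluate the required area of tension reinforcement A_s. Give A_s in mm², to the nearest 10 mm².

A_s ≈ 2180 mm²

M_n = M_u/φ = 506/0.90 = 562.222 kN·m.
With M_n = 0.85 f'_c a b (d − a/2), solve the quadratic for a:
a = d − √(d² − 2M_n/(0.85 f'_c b)) = 660 − √(660² − 2 × 562.222×10⁶/(0.85 × 32.4 × 360)) = 92.39 mm.
A_s = 0.85 f'_c a b / f_y = 0.85 × 32.4 × 92.39 × 360 / 420 = 2180.9 mm².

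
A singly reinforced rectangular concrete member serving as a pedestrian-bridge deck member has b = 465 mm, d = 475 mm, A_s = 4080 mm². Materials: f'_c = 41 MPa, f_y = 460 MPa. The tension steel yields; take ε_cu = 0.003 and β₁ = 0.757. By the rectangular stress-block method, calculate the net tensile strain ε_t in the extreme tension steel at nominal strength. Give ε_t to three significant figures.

ε_t ≈ 0.00631

a = A_s f_y/(0.85 f'_c b) = 115.81 mm.
β₁ = 0.757, so c = a/β₁ = 115.81/0.757 = 152.99 mm.
From the linear strain diagram with ε_cu = 0.003: ε_t = 0.003 (d − c)/c = 0.003 × (475 − 152.99)/152.99 = 0.00631.
Since ε_t ≥ 0.005, the section is tension-controlled.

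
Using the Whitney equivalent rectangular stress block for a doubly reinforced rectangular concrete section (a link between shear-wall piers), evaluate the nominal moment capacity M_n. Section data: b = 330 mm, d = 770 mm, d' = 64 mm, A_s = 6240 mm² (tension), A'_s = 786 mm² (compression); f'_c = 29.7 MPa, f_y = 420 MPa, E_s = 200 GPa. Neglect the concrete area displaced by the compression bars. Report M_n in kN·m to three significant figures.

Assume both tension and compression steel yield.
Net tension couple steel: A_s − A'_s = 5454 mm².
a = (A_s − A'_s) f_y / (0.85 f'_c b) = 2290680/(0.85 × 29.7 × 330) = 274.96 mm.
c = a/β₁ = 274.96/0.838 = 328.11 mm; ε'_s = 0.003(c − d')/c = 0.0024 ≥ f_y/E_s = 0.0021, so compression steel does yield.
M_n = (A_s − A'_s) f_y (d − a/2) + A'_s f_y (d − d') = [2290680 × (770 − 137.48) + 330120 × (770 − 64)] × 10⁻⁶ = 1448.90 + 233.06 = 1681.96 kN·m.

M_n ≈ 1680 kN·m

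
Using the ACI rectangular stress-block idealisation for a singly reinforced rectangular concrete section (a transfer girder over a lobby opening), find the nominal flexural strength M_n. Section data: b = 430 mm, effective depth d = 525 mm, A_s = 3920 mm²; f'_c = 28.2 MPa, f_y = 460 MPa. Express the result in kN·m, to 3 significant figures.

M_n ≈ 789 kN·m

T = A_s f_y = 3920 × 460 = 1803200 N = 1803.2 kN.
From C = T: a = T/(0.85 f'_c b) = 1803200/(0.85 × 28.2 × 430) = 174.95 mm.
M_n = T(d − a/2) = 1803.2 kN × (525 − 87.475) mm = 788.95 kN·m.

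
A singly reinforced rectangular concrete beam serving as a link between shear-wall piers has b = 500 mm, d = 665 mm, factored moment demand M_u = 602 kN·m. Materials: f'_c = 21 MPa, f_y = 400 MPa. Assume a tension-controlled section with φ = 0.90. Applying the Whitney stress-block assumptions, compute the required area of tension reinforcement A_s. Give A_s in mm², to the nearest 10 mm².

M_n = M_u/φ = 602/0.90 = 668.889 kN·m.
With M_n = 0.85 f'_c a b (d − a/2), solve the quadratic for a:
a = d − √(d² − 2M_n/(0.85 f'_c b)) = 665 − √(665² − 2 × 668.889×10⁶/(0.85 × 21 × 500)) = 124.32 mm.
A_s = 0.85 f'_c a b / f_y = 0.85 × 21 × 124.32 × 500 / 400 = 2773.9 mm².

A_s ≈ 2770 mm²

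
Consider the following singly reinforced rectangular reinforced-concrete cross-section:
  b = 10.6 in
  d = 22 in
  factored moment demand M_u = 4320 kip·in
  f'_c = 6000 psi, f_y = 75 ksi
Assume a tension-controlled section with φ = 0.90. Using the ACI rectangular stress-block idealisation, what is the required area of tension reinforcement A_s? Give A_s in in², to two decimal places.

M_n = M_u/φ = 4320/0.90 = 4800 kip·in.
From M_n = 0.85 f'_c a b (d − a/2):
a = d − √(d² − 2M_n/(0.85 f'_c b)) = 22 − √(22² − 2 × 4800/(0.85 × 6 × 10.6)) = 4.495 in.
A_s = 0.85 f'_c a b / f_y = 0.85 × 6 × 4.495 × 10.6 / 75 = 3.240 in².

A_s ≈ 3.24 in²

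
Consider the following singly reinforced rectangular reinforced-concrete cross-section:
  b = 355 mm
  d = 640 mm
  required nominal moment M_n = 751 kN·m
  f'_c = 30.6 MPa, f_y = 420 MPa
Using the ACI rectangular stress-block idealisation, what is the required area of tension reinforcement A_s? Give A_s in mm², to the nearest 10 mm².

With M_n = 0.85 f'_c a b (d − a/2), solve the quadratic for a:
a = d − √(d² − 2M_n/(0.85 f'_c b)) = 640 − √(640² − 2 × 751×10⁶/(0.85 × 30.6 × 355)) = 143.08 mm.
A_s = 0.85 f'_c a b / f_y = 0.85 × 30.6 × 143.08 × 355 / 420 = 3145.6 mm².

A_s ≈ 3150 mm²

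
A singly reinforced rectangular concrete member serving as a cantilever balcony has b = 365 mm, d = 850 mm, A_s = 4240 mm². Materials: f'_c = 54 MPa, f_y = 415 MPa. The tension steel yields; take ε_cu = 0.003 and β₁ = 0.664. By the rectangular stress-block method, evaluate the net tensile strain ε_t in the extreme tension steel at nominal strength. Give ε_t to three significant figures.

a = A_s f_y/(0.85 f'_c b) = 105.03 mm.
β₁ = 0.664, so c = a/β₁ = 105.03/0.664 = 158.18 mm.
From the linear strain diagram with ε_cu = 0.003: ε_t = 0.003 (d − c)/c = 0.003 × (850 − 158.18)/158.18 = 0.0131.
Since ε_t ≥ 0.005, the section is tension-controlled.

ε_t ≈ 0.0131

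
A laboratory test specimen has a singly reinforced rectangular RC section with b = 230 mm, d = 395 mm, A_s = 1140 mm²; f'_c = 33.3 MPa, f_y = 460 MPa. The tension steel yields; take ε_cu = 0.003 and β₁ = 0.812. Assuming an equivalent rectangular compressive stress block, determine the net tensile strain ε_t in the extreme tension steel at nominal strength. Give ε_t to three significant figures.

ε_t ≈ 0.00895

a = A_s f_y/(0.85 f'_c b) = 80.55 mm.
β₁ = 0.812, so c = a/β₁ = 80.55/0.812 = 99.20 mm.
From the linear strain diagram with ε_cu = 0.003: ε_t = 0.003 (d − c)/c = 0.003 × (395 − 99.20)/99.20 = 0.00895.
Since ε_t ≥ 0.005, the section is tension-controlled.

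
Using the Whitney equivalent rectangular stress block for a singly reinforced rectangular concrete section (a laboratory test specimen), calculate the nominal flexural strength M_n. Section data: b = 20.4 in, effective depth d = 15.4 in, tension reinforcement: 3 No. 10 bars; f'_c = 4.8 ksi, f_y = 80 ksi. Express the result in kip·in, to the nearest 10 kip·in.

M_n ≈ 4140 kip·in

A_s = 3 × 1.27 = 3.81 in².
T = A_s f_y = 3.81 × 80 = 304.8 kips.
a = T/(0.85 f'_c b) = 304.8/(0.85 × 4.8 × 20.4) = 3.662 in.
M_n = T(d − a/2) = 304.8 × (15.4 − 1.831) = 4135.8 kip·in.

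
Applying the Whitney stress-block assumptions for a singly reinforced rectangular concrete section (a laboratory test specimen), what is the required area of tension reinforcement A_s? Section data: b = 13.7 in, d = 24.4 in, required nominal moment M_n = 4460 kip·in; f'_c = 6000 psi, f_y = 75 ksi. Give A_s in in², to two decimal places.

A_s ≈ 2.58 in²

From M_n = 0.85 f'_c a b (d − a/2):
a = d − √(d² − 2M_n/(0.85 f'_c b)) = 24.4 − √(24.4² − 2 × 4460/(0.85 × 6 × 13.7)) = 2.774 in.
A_s = 0.85 f'_c a b / f_y = 0.85 × 6 × 2.774 × 13.7 / 75 = 2.584 in².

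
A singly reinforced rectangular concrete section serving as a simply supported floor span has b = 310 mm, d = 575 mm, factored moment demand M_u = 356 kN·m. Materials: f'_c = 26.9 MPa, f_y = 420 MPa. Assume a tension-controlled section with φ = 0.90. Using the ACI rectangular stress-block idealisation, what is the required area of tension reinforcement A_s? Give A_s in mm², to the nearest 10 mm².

M_n = M_u/φ = 356/0.90 = 395.556 kN·m.
With M_n = 0.85 f'_c a b (d − a/2), solve the quadratic for a:
a = d − √(d² − 2M_n/(0.85 f'_c b)) = 575 − √(575² − 2 × 395.556×10⁶/(0.85 × 26.9 × 310)) = 107.01 mm.
A_s = 0.85 f'_c a b / f_y = 0.85 × 26.9 × 107.01 × 310 / 420 = 1806.0 mm².

A_s ≈ 1810 mm²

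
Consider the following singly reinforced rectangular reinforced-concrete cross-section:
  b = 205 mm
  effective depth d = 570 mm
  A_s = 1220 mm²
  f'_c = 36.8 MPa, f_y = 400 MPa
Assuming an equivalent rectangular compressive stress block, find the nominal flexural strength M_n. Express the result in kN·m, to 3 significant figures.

T = A_s f_y = 1220 × 400 = 488000 N = 488 kN.
From C = T: a = T/(0.85 f'_c b) = 488000/(0.85 × 36.8 × 205) = 76.10 mm.
M_n = T(d − a/2) = 488 kN × (570 − 38.05) mm = 259.59 kN·m.

M_n ≈ 260 kN·m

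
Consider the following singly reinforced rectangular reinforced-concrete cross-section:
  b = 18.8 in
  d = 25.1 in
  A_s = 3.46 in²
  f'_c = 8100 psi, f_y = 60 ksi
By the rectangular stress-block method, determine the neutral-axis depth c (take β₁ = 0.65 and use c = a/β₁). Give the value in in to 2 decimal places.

c ≈ 2.47 in

T = A_s f_y = 3.46 × 60 = 207.6 kips.
a = T/(0.85 f'_c b) = 207.6/(0.85 × 8.1 × 18.8) = 1.6039 in.
With β₁ = 0.65, c = a/β₁ = 1.6039/0.65 = 2.47 in.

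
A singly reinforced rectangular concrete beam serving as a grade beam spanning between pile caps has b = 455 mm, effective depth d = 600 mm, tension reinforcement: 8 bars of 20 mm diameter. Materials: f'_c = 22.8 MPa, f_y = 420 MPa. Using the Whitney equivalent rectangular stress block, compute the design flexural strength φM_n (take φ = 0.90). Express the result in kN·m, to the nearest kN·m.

φM_n ≈ 513 kN·m

A_s = 8 × 314 = 2512 mm².
T = A_s f_y = 2512 × 420 = 1055040 N = 1055.04 kN.
From C = T: a = T/(0.85 f'_c b) = 1055040/(0.85 × 22.8 × 455) = 119.65 mm.
M_n = T(d − a/2) = 1055.04 kN × (600 − 59.825) mm = 569.91 kN·m.
φM_n = 0.90 × 569.91 = 512.92 kN·m.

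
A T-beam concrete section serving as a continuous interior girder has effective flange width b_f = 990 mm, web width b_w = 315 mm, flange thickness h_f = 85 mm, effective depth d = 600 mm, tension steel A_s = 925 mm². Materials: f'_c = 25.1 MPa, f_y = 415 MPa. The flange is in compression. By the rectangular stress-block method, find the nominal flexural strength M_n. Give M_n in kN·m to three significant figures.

M_n ≈ 227 kN·m

Tension: T = A_s f_y = 925 × 415 = 383875 N.
Try a within the flange: a = T/(0.85 f'_c b_f) = 383875/(0.85 × 25.1 × 990) = 18.17 mm.
Since a = 18.17 ≤ h_f = 85 mm, the stress block lies entirely in the flange; analyse as a rectangular beam of width b_f.
M_n = T(d − a/2) = 383875 × (600 − 9.085) = 226.84 × 10⁶ N·mm.
M_n = 226.84 kN·m.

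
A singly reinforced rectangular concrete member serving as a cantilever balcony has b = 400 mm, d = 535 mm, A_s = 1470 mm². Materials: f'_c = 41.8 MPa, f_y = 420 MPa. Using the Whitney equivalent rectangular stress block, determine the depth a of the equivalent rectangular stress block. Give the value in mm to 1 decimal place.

a ≈ 43.4 mm

T = A_s f_y = 1470 × 420 = 617400 N = 617.4 kN.
Setting C = 0.85 f'_c a b equal to T: a = 617400/(0.85 × 41.8 × 400) = 43.4 mm.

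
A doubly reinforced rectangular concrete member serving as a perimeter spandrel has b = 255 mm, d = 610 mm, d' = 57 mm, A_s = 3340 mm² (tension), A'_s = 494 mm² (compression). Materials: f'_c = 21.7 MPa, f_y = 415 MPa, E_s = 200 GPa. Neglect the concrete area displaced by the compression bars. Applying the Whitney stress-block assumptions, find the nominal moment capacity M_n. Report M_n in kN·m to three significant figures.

M_n ≈ 686 kN·m

Assume both tension and compression steel yield.
Net tension couple steel: A_s − A'_s = 2846 mm².
a = (A_s − A'_s) f_y / (0.85 f'_c b) = 1181090/(0.85 × 21.7 × 255) = 251.11 mm.
c = a/β₁ = 251.11/0.85 = 295.42 mm; ε'_s = 0.003(c − d')/c = 0.0024 ≥ f_y/E_s = 0.0021, so compression steel does yield.
M_n = (A_s − A'_s) f_y (d − a/2) + A'_s f_y (d − d') = [1181090 × (610 − 125.555) + 205010 × (610 − 57)] × 10⁻⁶ = 572.17 + 113.37 = 685.54 kN·m.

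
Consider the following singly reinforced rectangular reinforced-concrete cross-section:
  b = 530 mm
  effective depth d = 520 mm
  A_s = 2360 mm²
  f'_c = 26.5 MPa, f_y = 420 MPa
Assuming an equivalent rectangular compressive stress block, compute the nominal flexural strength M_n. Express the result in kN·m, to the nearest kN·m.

T = A_s f_y = 2360 × 420 = 991200 N = 991.2 kN.
From C = T: a = T/(0.85 f'_c b) = 991200/(0.85 × 26.5 × 530) = 83.03 mm.
M_n = T(d − a/2) = 991.2 kN × (520 − 41.515) mm = 474.27 kN·m.

M_n ≈ 474 kN·m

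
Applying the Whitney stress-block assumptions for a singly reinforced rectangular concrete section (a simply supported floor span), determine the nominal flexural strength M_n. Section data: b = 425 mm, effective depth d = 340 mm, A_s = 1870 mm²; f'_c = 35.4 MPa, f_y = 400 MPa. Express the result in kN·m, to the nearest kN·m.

M_n ≈ 232 kN·m

T = A_s f_y = 1870 × 400 = 748000 N = 748 kN.
From C = T: a = T/(0.85 f'_c b) = 748000/(0.85 × 35.4 × 425) = 58.49 mm.
M_n = T(d − a/2) = 748 kN × (340 − 29.245) mm = 232.44 kN·m.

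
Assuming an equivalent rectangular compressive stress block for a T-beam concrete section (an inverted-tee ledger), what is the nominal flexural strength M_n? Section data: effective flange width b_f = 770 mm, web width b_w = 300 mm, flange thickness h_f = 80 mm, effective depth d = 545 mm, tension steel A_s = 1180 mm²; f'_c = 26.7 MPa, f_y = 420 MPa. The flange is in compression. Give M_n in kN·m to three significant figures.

M_n ≈ 263 kN·m

Tension: T = A_s f_y = 1180 × 420 = 495600 N.
Try a within the flange: a = T/(0.85 f'_c b_f) = 495600/(0.85 × 26.7 × 770) = 28.36 mm.
Since a = 28.36 ≤ h_f = 80 mm, the stress block lies entirely in the flange; analyse as a rectangular beam of width b_f.
M_n = T(d − a/2) = 495600 × (545 − 14.18) = 263.07 × 10⁶ N·mm.
M_n = 263.07 kN·m.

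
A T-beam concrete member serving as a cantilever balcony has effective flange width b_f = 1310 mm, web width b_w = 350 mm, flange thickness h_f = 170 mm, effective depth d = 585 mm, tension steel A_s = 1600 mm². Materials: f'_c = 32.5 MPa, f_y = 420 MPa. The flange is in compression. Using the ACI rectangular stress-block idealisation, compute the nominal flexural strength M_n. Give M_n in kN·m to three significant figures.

Tension: T = A_s f_y = 1600 × 420 = 672000 N.
Try a within the flange: a = T/(0.85 f'_c b_f) = 672000/(0.85 × 32.5 × 1310) = 18.57 mm.
Since a = 18.57 ≤ h_f = 170 mm, the stress block lies entirely in the flange; analyse as a rectangular beam of width b_f.
M_n = T(d − a/2) = 672000 × (585 − 9.285) = 386.88 × 10⁶ N·mm.
M_n = 386.88 kN·m.

M_n ≈ 387 kN·m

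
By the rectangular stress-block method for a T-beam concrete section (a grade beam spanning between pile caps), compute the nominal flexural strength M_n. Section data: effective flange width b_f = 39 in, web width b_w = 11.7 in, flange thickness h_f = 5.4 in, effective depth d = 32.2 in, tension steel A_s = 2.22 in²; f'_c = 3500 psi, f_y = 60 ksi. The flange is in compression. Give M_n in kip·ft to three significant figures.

Tension: T = A_s f_y = 2.22 × 60 = 133.2 kips.
Try a within the flange: a = T/(0.85 f'_c b_f) = 133.2/(0.85 × 3.5 × 39) = 1.148 in.
Since a = 1.148 ≤ h_f = 5.4 in, the stress block lies entirely in the flange; analyse as a rectangular beam of width b_f.
M_n = T(d − a/2) = 133.2 × (32.2 − 0.574) = 4212.6 kip·in.
M_n = 4212.6/12 = 351.05 kip·ft.

M_n ≈ 351 kip·ft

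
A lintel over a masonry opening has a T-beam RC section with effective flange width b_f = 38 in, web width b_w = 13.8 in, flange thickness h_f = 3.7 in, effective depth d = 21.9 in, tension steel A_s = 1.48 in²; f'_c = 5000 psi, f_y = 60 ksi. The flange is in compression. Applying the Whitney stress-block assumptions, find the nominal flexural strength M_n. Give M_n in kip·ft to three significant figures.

Tension: T = A_s f_y = 1.48 × 60 = 88.8 kips.
Try a within the flange: a = T/(0.85 f'_c b_f) = 88.8/(0.85 × 5 × 38) = 0.550 in.
Since a = 0.550 ≤ h_f = 3.7 in, the stress block lies entirely in the flange; analyse as a rectangular beam of width b_f.
M_n = T(d − a/2) = 88.8 × (21.9 − 0.275) = 1920.3 kip·in.
M_n = 1920.3/12 = 160.03 kip·ft.

M_n ≈ 160 kip·ft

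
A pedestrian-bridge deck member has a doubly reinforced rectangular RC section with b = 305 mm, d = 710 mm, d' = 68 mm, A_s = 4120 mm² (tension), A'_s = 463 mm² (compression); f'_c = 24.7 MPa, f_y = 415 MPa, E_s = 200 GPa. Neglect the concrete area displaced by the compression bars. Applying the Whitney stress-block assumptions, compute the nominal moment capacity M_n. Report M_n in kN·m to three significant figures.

Assume both tension and compression steel yield.
Net tension couple steel: A_s − A'_s = 3657 mm².
a = (A_s − A'_s) f_y / (0.85 f'_c b) = 1517655/(0.85 × 24.7 × 305) = 237.00 mm.
c = a/β₁ = 237.00/0.85 = 278.82 mm; ε'_s = 0.003(c − d')/c = 0.0023 ≥ f_y/E_s = 0.0021, so compression steel does yield.
M_n = (A_s − A'_s) f_y (d − a/2) + A'_s f_y (d − d') = [1517655 × (710 − 118.5) + 192145 × (710 − 68)] × 10⁻⁶ = 897.69 + 123.36 = 1021.05 kN·m.

M_n ≈ 1020 kN·m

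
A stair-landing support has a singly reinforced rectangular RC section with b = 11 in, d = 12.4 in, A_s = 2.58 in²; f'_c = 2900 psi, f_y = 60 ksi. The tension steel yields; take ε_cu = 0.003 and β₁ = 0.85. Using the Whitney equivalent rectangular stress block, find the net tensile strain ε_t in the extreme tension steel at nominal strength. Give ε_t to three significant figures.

ε_t ≈ 0.00254

a = A_s f_y/(0.85 f'_c b) = 5.709 in.
β₁ = 0.85, so c = a/β₁ = 5.709/0.85 = 6.716 in.
From the linear strain diagram with ε_cu = 0.003: ε_t = 0.003 (d − c)/c = 0.003 × (12.4 − 6.716)/6.716 = 0.00254.
ε_t < 0.004 — the section is over-reinforced for flexure under ACI limits.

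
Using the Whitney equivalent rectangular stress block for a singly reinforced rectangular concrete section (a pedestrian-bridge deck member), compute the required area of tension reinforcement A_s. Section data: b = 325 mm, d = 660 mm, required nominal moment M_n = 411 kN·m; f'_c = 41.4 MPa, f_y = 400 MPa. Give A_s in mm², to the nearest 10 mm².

With M_n = 0.85 f'_c a b (d − a/2), solve the quadratic for a:
a = d − √(d² − 2M_n/(0.85 f'_c b)) = 660 − √(660² − 2 × 411×10⁶/(0.85 × 41.4 × 325)) = 56.90 mm.
A_s = 0.85 f'_c a b / f_y = 0.85 × 41.4 × 56.90 × 325 / 400 = 1626.9 mm².

A_s ≈ 1630 mm²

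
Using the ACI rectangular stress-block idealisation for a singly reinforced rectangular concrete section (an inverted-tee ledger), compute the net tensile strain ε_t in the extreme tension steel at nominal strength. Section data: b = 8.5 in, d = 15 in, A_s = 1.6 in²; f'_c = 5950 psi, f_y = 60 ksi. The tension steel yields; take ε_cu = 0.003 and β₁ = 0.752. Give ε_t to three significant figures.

a = A_s f_y/(0.85 f'_c b) = 2.233 in.
β₁ = 0.752, so c = a/β₁ = 2.233/0.752 = 2.969 in.
From the linear strain diagram with ε_cu = 0.003: ε_t = 0.003 (d − c)/c = 0.003 × (15 − 2.969)/2.969 = 0.0122.
Since ε_t ≥ 0.005, the section is tension-controlled.

ε_t ≈ 0.0122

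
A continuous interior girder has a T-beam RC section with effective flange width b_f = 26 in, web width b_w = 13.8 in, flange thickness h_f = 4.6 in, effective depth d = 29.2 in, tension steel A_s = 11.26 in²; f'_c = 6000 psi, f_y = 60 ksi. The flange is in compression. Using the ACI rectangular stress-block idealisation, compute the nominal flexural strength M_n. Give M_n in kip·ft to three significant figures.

Tension: T = A_s f_y = 11.26 × 60 = 675.6 kips.
Try a within the flange: a = T/(0.85 f'_c b_f) = 675.6/(0.85 × 6 × 26) = 5.095 in.
a = 5.095 > h_f = 4.6 in: the block extends into the web. Split into flange-overhang and web parts.
C_f = 0.85 f'_c (b_f − b_w) h_f = 0.85 × 6 × (26 − 13.8) × 4.6 = 286.2 kips.
Remaining web compression depth: a_w = (T − C_f)/(0.85 f'_c b_w) = (675.6 − 286.2)/(0.85 × 6 × 13.8) = 5.533 in.
M_n = C_f(d − h_f/2) + (T − C_f)(d − a_w/2) = 286.2 × (29.2 − 2.3) + 389.4 × (29.2 − 2.7665) = 7698.8 + 10293.2 = 17992.0 kip·in.
M_n = 17992.0/12 = 1499.33 kip·ft.

M_n ≈ 1500 kip·ft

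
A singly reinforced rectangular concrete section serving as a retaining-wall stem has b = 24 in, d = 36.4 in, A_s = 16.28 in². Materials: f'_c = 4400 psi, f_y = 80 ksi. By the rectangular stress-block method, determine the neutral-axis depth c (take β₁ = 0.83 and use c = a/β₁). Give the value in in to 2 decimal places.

c ≈ 17.48 in

T = A_s f_y = 16.28 × 80 = 1302.4 kips.
a = T/(0.85 f'_c b) = 1302.4/(0.85 × 4.4 × 24) = 14.5098 in.
With β₁ = 0.83, c = a/β₁ = 14.5098/0.83 = 17.48 in.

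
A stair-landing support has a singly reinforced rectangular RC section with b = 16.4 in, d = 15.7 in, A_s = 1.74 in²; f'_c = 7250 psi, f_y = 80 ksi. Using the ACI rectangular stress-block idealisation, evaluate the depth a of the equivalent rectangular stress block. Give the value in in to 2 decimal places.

T = A_s f_y = 1.74 × 80 = 139.2 kips.
a = T/(0.85 f'_c b) = 139.2/(0.85 × 7.25 × 16.4) = 1.38 in.

a ≈ 1.38 in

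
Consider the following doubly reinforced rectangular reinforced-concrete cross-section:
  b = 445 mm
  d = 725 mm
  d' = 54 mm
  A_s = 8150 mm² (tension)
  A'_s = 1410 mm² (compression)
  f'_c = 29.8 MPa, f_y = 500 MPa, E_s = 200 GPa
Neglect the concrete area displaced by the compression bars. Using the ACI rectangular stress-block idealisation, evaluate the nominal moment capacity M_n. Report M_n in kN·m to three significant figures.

M_n ≈ 2410 kN·m

Assume both tension and compression steel yield.
Net tension couple steel: A_s − A'_s = 6740 mm².
a = (A_s − A'_s) f_y / (0.85 f'_c b) = 3370000/(0.85 × 29.8 × 445) = 298.97 mm.
c = a/β₁ = 298.97/0.837 = 357.19 mm; ε'_s = 0.003(c − d')/c = 0.0025 ≥ f_y/E_s = 0.0025, so compression steel does yield.
M_n = (A_s − A'_s) f_y (d − a/2) + A'_s f_y (d − d') = [3370000 × (725 − 149.485) + 705000 × (725 − 54)] × 10⁻⁶ = 1939.49 + 473.06 = 2412.55 kN·m.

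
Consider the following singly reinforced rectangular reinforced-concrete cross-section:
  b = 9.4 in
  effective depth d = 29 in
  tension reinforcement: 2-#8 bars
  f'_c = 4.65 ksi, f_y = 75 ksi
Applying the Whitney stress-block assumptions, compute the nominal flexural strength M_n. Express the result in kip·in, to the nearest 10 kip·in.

M_n ≈ 3250 kip·in

A_s = 2 × 0.79 = 1.58 in².
T = A_s f_y = 1.58 × 75 = 118.5 kips.
a = T/(0.85 f'_c b) = 118.5/(0.85 × 4.65 × 9.4) = 3.189 in.
M_n = T(d − a/2) = 118.5 × (29 − 1.5945) = 3247.6 kip·in.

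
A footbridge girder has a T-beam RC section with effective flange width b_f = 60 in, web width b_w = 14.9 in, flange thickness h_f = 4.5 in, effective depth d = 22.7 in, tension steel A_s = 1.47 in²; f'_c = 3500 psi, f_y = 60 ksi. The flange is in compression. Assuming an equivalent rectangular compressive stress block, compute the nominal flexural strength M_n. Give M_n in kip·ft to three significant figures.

M_n ≈ 165 kip·ft

Tension: T = A_s f_y = 1.47 × 60 = 88.2 kips.
Try a within the flange: a = T/(0.85 f'_c b_f) = 88.2/(0.85 × 3.5 × 60) = 0.494 in.
Since a = 0.494 ≤ h_f = 4.5 in, the stress block lies entirely in the flange; analyse as a rectangular beam of width b_f.
M_n = T(d − a/2) = 88.2 × (22.7 − 0.247) = 1980.4 kip·in.
M_n = 1980.4/12 = 165.03 kip·ft.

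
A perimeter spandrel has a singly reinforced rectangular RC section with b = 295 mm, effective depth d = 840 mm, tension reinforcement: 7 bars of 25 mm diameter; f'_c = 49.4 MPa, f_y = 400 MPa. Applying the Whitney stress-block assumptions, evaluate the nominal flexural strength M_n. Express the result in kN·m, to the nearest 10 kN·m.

M_n ≈ 1080 kN·m

A_s = 7 × 491 = 3437 mm².
T = A_s f_y = 3437 × 400 = 1374800 N = 1374.8 kN.
From C = T: a = T/(0.85 f'_c b) = 1374800/(0.85 × 49.4 × 295) = 110.99 mm.
M_n = T(d − a/2) = 1374.8 kN × (840 − 55.495) mm = 1078.54 kN·m.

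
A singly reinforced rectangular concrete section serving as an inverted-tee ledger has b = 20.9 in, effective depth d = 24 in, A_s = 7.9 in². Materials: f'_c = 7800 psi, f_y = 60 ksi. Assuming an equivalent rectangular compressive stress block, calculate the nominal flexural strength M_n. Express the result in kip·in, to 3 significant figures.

T = A_s f_y = 7.9 × 60 = 474 kips.
a = T/(0.85 f'_c b) = 474/(0.85 × 7.8 × 20.9) = 3.421 in.
M_n = T(d − a/2) = 474 × (24 − 1.7105) = 10565.2 kip·in.

M_n ≈ 10600 kip·in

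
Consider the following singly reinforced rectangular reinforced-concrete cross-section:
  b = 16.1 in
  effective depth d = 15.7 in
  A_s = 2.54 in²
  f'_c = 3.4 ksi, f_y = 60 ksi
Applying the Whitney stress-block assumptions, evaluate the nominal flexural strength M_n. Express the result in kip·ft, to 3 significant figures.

T = A_s f_y = 2.54 × 60 = 152.4 kips.
a = T/(0.85 f'_c b) = 152.4/(0.85 × 3.4 × 16.1) = 3.275 in.
M_n = T(d − a/2) = 152.4 × (15.7 − 1.6375) = 2143.1 kip·in = 2143.1/12 = 178.59 kip·ft.

M_n ≈ 179 kip·ft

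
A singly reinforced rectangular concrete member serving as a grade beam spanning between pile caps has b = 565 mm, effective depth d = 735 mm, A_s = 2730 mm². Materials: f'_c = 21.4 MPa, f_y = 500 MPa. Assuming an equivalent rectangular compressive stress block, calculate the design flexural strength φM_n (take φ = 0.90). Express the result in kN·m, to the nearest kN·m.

T = A_s f_y = 2730 × 500 = 1365000 N = 1365 kN.
From C = T: a = T/(0.85 f'_c b) = 1365000/(0.85 × 21.4 × 565) = 132.82 mm.
M_n = T(d − a/2) = 1365 kN × (735 − 66.41) mm = 912.63 kN·m.
φM_n = 0.90 × 912.63 = 821.37 kN·m.

φM_n ≈ 821 kN·m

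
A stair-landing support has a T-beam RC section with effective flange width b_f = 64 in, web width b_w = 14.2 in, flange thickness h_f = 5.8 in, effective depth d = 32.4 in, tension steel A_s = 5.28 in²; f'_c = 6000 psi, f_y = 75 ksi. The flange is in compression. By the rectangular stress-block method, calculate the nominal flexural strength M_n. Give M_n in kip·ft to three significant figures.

M_n ≈ 1050 kip·ft

Tension: T = A_s f_y = 5.28 × 75 = 396 kips.
Try a within the flange: a = T/(0.85 f'_c b_f) = 396/(0.85 × 6 × 64) = 1.213 in.
Since a = 1.213 ≤ h_f = 5.8 in, the stress block lies entirely in the flange; analyse as a rectangular beam of width b_f.
M_n = T(d − a/2) = 396 × (32.4 − 0.6065) = 12590.2 kip·in.
M_n = 12590.2/12 = 1049.18 kip·ft.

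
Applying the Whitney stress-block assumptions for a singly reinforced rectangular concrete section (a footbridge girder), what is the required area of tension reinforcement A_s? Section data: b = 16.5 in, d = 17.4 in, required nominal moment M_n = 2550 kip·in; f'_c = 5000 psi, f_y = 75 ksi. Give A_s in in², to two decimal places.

A_s ≈ 2.09 in²

From M_n = 0.85 f'_c a b (d − a/2):
a = d − √(d² − 2M_n/(0.85 f'_c b)) = 17.4 − √(17.4² − 2 × 2550/(0.85 × 5 × 16.5)) = 2.233 in.
A_s = 0.85 f'_c a b / f_y = 0.85 × 5 × 2.233 × 16.5 / 75 = 2.088 in².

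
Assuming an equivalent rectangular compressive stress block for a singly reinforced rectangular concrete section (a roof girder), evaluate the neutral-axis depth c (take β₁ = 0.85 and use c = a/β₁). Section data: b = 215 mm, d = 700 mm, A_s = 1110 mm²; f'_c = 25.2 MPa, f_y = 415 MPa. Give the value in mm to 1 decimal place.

c ≈ 117.7 mm

T = A_s f_y = 1110 × 415 = 460650 N = 460.65 kN.
Setting C = 0.85 f'_c a b equal to T: a = 460650/(0.85 × 25.2 × 215) = 100.026 mm.
With β₁ = 0.85, c = a/β₁ = 100.026/0.85 = 117.7 mm.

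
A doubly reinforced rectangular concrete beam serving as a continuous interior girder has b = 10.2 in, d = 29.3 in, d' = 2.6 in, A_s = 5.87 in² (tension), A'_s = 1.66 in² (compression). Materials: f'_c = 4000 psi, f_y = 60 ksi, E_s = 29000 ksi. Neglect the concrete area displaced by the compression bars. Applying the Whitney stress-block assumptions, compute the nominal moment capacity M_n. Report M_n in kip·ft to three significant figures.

Assume both steels yield.
a = (A_s − A'_s) f_y/(0.85 f'_c b) = (5.87 − 1.66) × 60/(0.85 × 4 × 10.2) = 7.284 in.
c = a/β₁ = 7.284/0.85 = 8.569 in; ε'_s = 0.003(c − d')/c = 0.0021 ≥ ε_y = 0.0021, so the compression steel yields.
M_n = (A_s − A'_s) f_y (d − a/2) + A'_s f_y (d − d') = 252.6 × (29.3 − 3.642) + 99.6 × (29.3 − 2.6) = 6481.2 + 2659.3 = 9140.5 kip·in = 9140.5/12 = 761.71 kip·ft.

M_n ≈ 762 kip·ft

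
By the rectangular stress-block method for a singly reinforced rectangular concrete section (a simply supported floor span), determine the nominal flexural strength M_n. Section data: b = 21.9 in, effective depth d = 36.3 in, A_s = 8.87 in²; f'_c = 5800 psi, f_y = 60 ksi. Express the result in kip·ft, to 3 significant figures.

T = A_s f_y = 8.87 × 60 = 532.2 kips.
a = T/(0.85 f'_c b) = 532.2/(0.85 × 5.8 × 21.9) = 4.929 in.
M_n = T(d − a/2) = 532.2 × (36.3 − 2.4645) = 18007.3 kip·in = 18007.3/12 = 1500.61 kip·ft.

M_n ≈ 1500 kip·ft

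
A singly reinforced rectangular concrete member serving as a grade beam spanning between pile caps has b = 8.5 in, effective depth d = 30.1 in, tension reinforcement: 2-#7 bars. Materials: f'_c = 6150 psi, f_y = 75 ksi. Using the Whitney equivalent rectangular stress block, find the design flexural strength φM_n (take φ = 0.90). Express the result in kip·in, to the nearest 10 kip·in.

A_s = 2 × 0.6 = 1.2 in².
T = A_s f_y = 1.2 × 75 = 90 kips.
a = T/(0.85 f'_c b) = 90/(0.85 × 6.15 × 8.5) = 2.025 in.
M_n = T(d − a/2) = 90 × (30.1 − 1.0125) = 2617.9 kip·in.
φM_n = 0.90 × 2617.9 = 2356.1 kip·in.

φM_n ≈ 2360 kip·in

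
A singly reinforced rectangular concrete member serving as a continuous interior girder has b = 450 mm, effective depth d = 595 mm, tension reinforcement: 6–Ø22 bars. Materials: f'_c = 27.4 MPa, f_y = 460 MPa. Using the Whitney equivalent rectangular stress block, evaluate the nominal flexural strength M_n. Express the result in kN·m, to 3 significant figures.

A_s = 6 × 380 = 2280 mm².
T = A_s f_y = 2280 × 460 = 1048800 N = 1048.8 kN.
From C = T: a = T/(0.85 f'_c b) = 1048800/(0.85 × 27.4 × 450) = 100.07 mm.
M_n = T(d − a/2) = 1048.8 kN × (595 − 50.035) mm = 571.56 kN·m.

M_n ≈ 572 kN·m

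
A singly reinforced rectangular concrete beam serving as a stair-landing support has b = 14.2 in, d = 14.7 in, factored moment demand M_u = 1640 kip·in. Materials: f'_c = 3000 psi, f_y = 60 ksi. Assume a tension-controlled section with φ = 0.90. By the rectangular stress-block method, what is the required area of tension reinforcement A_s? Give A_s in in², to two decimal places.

M_n = M_u/φ = 1640/0.90 = 1822.22 kip·in.
From M_n = 0.85 f'_c a b (d − a/2):
a = d − √(d² − 2M_n/(0.85 f'_c b)) = 14.7 − √(14.7² − 2 × 1822.22/(0.85 × 3 × 14.2)) = 3.956 in.
A_s = 0.85 f'_c a b / f_y = 0.85 × 3 × 3.956 × 14.2 / 60 = 2.387 in².

A_s ≈ 2.39 in²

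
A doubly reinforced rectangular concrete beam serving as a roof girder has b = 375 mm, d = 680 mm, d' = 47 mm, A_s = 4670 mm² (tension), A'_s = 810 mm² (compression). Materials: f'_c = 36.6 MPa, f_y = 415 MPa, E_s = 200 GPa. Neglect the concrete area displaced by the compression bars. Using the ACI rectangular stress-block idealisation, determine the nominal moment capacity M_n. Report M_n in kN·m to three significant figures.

Assume both tension and compression steel yield.
Net tension couple steel: A_s − A'_s = 3860 mm².
a = (A_s − A'_s) f_y / (0.85 f'_c b) = 1601900/(0.85 × 36.6 × 375) = 137.31 mm.
c = a/β₁ = 137.31/0.789 = 174.03 mm; ε'_s = 0.003(c − d')/c = 0.0022 ≥ f_y/E_s = 0.0021, so compression steel does yield.
M_n = (A_s − A'_s) f_y (d − a/2) + A'_s f_y (d − d') = [1601900 × (680 − 68.655) + 336150 × (680 − 47)] × 10⁻⁶ = 979.31 + 212.78 = 1192.09 kN·m.

M_n ≈ 1190 kN·m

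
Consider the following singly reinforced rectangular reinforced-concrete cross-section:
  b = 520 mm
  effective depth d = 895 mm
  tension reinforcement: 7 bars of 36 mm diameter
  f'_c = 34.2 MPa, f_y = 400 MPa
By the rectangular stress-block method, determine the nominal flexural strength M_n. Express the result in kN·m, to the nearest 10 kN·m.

M_n ≈ 2280 kN·m

A_s = 7 × 1018 = 7126 mm².
T = A_s f_y = 7126 × 400 = 2850400 N = 2850.4 kN.
From C = T: a = T/(0.85 f'_c b) = 2850400/(0.85 × 34.2 × 520) = 188.56 mm.
M_n = T(d − a/2) = 2850.4 kN × (895 − 94.28) mm = 2282.37 kN·m.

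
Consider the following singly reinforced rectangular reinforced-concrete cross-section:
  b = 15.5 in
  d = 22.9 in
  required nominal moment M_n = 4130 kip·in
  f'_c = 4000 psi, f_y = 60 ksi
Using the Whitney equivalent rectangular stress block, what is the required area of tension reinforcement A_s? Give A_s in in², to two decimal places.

From M_n = 0.85 f'_c a b (d − a/2):
a = d − √(d² − 2M_n/(0.85 f'_c b)) = 22.9 − √(22.9² − 2 × 4130/(0.85 × 4 × 15.5)) = 3.725 in.
A_s = 0.85 f'_c a b / f_y = 0.85 × 4 × 3.725 × 15.5 / 60 = 3.272 in².

A_s ≈ 3.27 in²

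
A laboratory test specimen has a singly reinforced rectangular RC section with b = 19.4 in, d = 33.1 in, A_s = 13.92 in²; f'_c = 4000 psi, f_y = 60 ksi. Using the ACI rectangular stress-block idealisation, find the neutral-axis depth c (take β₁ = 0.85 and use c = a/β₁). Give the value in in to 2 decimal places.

c ≈ 14.90 in

T = A_s f_y = 13.92 × 60 = 835.2 kips.
a = T/(0.85 f'_c b) = 835.2/(0.85 × 4 × 19.4) = 12.6622 in.
With β₁ = 0.85, c = a/β₁ = 12.6622/0.85 = 14.90 in.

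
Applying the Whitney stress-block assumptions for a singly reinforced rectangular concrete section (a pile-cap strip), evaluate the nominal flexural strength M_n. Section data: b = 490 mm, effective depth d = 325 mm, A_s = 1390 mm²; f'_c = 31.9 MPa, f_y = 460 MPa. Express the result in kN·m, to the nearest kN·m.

T = A_s f_y = 1390 × 460 = 639400 N = 639.4 kN.
From C = T: a = T/(0.85 f'_c b) = 639400/(0.85 × 31.9 × 490) = 48.12 mm.
M_n = T(d − a/2) = 639.4 kN × (325 − 24.06) mm = 192.42 kN·m.

M_n ≈ 192 kN·m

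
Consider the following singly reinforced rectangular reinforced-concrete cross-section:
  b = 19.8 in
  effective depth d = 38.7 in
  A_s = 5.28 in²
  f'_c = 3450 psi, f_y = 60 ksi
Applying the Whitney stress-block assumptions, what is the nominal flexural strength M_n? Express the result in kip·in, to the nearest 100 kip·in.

T = A_s f_y = 5.28 × 60 = 316.8 kips.
a = T/(0.85 f'_c b) = 316.8/(0.85 × 3.45 × 19.8) = 5.456 in.
M_n = T(d − a/2) = 316.8 × (38.7 − 2.728) = 11395.9 kip·in.

M_n ≈ 11400 kip·in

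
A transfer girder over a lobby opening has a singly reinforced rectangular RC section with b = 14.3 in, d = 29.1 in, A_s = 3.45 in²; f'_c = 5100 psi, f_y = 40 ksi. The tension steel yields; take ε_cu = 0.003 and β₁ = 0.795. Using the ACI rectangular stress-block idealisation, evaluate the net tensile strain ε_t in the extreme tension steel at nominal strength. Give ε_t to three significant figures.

a = A_s f_y/(0.85 f'_c b) = 2.226 in.
β₁ = 0.795, so c = a/β₁ = 2.226/0.795 = 2.800 in.
From the linear strain diagram with ε_cu = 0.003: ε_t = 0.003 (d − c)/c = 0.003 × (29.1 − 2.800)/2.800 = 0.0282.
Since ε_t ≥ 0.005, the section is tension-controlled.

ε_t ≈ 0.0282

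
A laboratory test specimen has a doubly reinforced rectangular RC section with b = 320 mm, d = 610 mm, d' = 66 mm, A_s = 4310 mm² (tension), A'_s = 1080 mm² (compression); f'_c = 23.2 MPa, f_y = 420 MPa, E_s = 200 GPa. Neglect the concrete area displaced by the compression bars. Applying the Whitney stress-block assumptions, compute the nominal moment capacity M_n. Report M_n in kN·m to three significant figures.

M_n ≈ 928 kN·m

Assume both tension and compression steel yield.
Net tension couple steel: A_s − A'_s = 3230 mm².
a = (A_s − A'_s) f_y / (0.85 f'_c b) = 1356600/(0.85 × 23.2 × 320) = 214.98 mm.
c = a/β₁ = 214.98/0.85 = 252.92 mm; ε'_s = 0.003(c − d')/c = 0.0022 ≥ f_y/E_s = 0.0021, so compression steel does yield.
M_n = (A_s − A'_s) f_y (d − a/2) + A'_s f_y (d − d') = [1356600 × (610 − 107.49) + 453600 × (610 − 66)] × 10⁻⁶ = 681.71 + 246.76 = 928.47 kN·m.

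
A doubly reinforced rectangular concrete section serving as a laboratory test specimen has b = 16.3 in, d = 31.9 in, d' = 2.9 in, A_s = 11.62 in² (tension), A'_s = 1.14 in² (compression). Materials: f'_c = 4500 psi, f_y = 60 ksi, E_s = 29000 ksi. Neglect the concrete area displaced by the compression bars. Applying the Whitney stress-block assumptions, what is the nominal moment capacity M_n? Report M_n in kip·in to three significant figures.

Assume both steels yield.
a = (A_s − A'_s) f_y/(0.85 f'_c b) = (11.62 − 1.14) × 60/(0.85 × 4.5 × 16.3) = 10.085 in.
c = a/β₁ = 10.085/0.825 = 12.224 in; ε'_s = 0.003(c − d')/c = 0.0023 ≥ ε_y = 0.0021, so the compression steel yields.
M_n = (A_s − A'_s) f_y (d − a/2) + A'_s f_y (d − d') = 628.8 × (31.9 − 5.0425) + 68.4 × (31.9 − 2.9) = 16888.0 + 1983.6 = 18871.6 kip·in.

M_n ≈ 18900 kip·in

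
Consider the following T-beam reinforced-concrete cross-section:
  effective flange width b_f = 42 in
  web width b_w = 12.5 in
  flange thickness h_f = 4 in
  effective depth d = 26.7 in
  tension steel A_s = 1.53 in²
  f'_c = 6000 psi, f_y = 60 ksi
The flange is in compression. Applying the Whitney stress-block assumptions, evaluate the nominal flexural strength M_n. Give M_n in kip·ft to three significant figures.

Tension: T = A_s f_y = 1.53 × 60 = 91.8 kips.
Try a within the flange: a = T/(0.85 f'_c b_f) = 91.8/(0.85 × 6 × 42) = 0.429 in.
Since a = 0.429 ≤ h_f = 4 in, the stress block lies entirely in the flange; analyse as a rectangular beam of width b_f.
M_n = T(d − a/2) = 91.8 × (26.7 − 0.2145) = 2431.4 kip·in.
M_n = 2431.4/12 = 202.62 kip·ft.

M_n ≈ 203 kip·ft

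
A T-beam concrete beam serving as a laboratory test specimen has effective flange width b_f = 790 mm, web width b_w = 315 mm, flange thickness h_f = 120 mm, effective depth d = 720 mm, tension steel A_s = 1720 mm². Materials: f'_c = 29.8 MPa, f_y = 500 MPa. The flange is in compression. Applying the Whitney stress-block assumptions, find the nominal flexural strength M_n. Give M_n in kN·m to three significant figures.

M_n ≈ 601 kN·m

Tension: T = A_s f_y = 1720 × 500 = 860000 N.
Try a within the flange: a = T/(0.85 f'_c b_f) = 860000/(0.85 × 29.8 × 790) = 42.98 mm.
Since a = 42.98 ≤ h_f = 120 mm, the stress block lies entirely in the flange; analyse as a rectangular beam of width b_f.
M_n = T(d − a/2) = 860000 × (720 − 21.49) = 600.72 × 10⁶ N·mm.
M_n = 600.72 kN·m.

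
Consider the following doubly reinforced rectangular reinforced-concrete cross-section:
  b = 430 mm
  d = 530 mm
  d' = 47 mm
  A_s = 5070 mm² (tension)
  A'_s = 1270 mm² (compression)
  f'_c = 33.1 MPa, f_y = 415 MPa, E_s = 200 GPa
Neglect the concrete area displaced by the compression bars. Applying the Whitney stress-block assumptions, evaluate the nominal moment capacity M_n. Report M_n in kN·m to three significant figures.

M_n ≈ 988 kN·m

Assume both tension and compression steel yield.
Net tension couple steel: A_s − A'_s = 3800 mm².
a = (A_s − A'_s) f_y / (0.85 f'_c b) = 1577000/(0.85 × 33.1 × 430) = 130.35 mm.
c = a/β₁ = 130.35/0.814 = 160.14 mm; ε'_s = 0.003(c − d')/c = 0.0021 ≥ f_y/E_s = 0.0021, so compression steel does yield.
M_n = (A_s − A'_s) f_y (d − a/2) + A'_s f_y (d − d') = [1577000 × (530 − 65.175) + 527050 × (530 − 47)] × 10⁻⁶ = 733.03 + 254.57 = 987.60 kN·m.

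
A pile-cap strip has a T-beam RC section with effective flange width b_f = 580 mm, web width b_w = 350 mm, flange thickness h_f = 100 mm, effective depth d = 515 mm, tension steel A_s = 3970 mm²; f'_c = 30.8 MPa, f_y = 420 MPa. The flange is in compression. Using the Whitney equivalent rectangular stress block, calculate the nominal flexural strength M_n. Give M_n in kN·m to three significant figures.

M_n ≈ 767 kN·m

Tension: T = A_s f_y = 3970 × 420 = 1667400 N.
Try a within the flange: a = T/(0.85 f'_c b_f) = 1667400/(0.85 × 30.8 × 580) = 109.81 mm.
a = 109.81 > h_f = 100 mm: the block extends into the web. Split into flange-overhang and web parts.
C_f = 0.85 f'_c (b_f − b_w) h_f = 0.85 × 30.8 × (580 − 350) × 100 = 602140 N.
Remaining web compression depth: a_w = (T − C_f)/(0.85 f'_c b_w) = (1667400 − 602140)/(0.85 × 30.8 × 350) = 116.26 mm.
M_n = C_f(d − h_f/2) + (T − C_f)(d − a_w/2) = 602140 × (515 − 50) + 1065260 × (515 − 58.13) = 280.00 + 486.69 = 766.69 × 10⁶ N·mm.
M_n = 766.69 kN·m.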